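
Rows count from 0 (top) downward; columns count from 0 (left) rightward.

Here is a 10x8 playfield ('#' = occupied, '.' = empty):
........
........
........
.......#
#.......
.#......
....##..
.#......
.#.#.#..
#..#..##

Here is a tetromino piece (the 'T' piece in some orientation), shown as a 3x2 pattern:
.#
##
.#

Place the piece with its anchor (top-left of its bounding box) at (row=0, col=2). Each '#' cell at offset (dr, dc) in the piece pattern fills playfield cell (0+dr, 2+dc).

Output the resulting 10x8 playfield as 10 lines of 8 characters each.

Fill (0+0,2+1) = (0,3)
Fill (0+1,2+0) = (1,2)
Fill (0+1,2+1) = (1,3)
Fill (0+2,2+1) = (2,3)

Answer: ...#....
..##....
...#....
.......#
#.......
.#......
....##..
.#......
.#.#.#..
#..#..##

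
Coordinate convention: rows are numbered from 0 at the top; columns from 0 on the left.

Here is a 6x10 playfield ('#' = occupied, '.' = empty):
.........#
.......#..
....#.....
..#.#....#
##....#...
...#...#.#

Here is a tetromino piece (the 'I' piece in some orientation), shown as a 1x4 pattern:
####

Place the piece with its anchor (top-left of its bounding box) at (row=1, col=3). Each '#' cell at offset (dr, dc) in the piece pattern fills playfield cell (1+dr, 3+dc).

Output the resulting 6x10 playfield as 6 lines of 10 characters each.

Answer: .........#
...#####..
....#.....
..#.#....#
##....#...
...#...#.#

Derivation:
Fill (1+0,3+0) = (1,3)
Fill (1+0,3+1) = (1,4)
Fill (1+0,3+2) = (1,5)
Fill (1+0,3+3) = (1,6)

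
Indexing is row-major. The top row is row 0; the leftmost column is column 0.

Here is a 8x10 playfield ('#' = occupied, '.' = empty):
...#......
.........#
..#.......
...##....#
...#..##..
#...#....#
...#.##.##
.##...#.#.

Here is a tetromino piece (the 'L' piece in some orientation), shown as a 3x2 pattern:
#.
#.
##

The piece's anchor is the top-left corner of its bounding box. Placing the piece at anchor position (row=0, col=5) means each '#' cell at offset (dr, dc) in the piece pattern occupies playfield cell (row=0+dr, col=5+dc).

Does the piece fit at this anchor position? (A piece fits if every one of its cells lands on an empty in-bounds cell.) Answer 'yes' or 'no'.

Check each piece cell at anchor (0, 5):
  offset (0,0) -> (0,5): empty -> OK
  offset (1,0) -> (1,5): empty -> OK
  offset (2,0) -> (2,5): empty -> OK
  offset (2,1) -> (2,6): empty -> OK
All cells valid: yes

Answer: yes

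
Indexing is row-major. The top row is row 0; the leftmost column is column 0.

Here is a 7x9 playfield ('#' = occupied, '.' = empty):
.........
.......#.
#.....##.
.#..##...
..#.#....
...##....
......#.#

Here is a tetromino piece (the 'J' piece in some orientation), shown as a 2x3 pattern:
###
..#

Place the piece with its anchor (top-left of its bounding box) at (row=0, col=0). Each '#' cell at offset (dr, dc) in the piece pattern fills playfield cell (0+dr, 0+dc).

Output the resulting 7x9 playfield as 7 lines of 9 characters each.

Fill (0+0,0+0) = (0,0)
Fill (0+0,0+1) = (0,1)
Fill (0+0,0+2) = (0,2)
Fill (0+1,0+2) = (1,2)

Answer: ###......
..#....#.
#.....##.
.#..##...
..#.#....
...##....
......#.#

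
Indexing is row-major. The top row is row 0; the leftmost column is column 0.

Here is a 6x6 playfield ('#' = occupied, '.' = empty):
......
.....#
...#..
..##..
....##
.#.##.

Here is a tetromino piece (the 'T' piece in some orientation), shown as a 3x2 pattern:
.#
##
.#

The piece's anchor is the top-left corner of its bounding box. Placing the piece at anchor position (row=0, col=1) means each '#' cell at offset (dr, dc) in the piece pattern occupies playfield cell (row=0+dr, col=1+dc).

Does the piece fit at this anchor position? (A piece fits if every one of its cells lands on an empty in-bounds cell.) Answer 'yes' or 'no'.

Check each piece cell at anchor (0, 1):
  offset (0,1) -> (0,2): empty -> OK
  offset (1,0) -> (1,1): empty -> OK
  offset (1,1) -> (1,2): empty -> OK
  offset (2,1) -> (2,2): empty -> OK
All cells valid: yes

Answer: yes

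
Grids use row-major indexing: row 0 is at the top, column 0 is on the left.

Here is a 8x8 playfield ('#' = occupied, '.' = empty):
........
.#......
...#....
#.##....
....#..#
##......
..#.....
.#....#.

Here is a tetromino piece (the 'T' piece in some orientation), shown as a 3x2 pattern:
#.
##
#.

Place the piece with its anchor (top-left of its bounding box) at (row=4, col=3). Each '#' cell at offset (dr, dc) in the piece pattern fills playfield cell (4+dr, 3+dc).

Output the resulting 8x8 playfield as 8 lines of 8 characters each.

Answer: ........
.#......
...#....
#.##....
...##..#
##.##...
..##....
.#....#.

Derivation:
Fill (4+0,3+0) = (4,3)
Fill (4+1,3+0) = (5,3)
Fill (4+1,3+1) = (5,4)
Fill (4+2,3+0) = (6,3)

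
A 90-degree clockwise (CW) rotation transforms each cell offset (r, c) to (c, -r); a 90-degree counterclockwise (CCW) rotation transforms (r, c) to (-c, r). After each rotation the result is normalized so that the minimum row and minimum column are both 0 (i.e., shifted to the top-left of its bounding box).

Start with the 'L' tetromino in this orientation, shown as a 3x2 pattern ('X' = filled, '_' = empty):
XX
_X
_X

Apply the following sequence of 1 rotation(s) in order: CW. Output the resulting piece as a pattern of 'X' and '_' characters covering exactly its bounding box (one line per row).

Start:
XX
_X
_X
After rotation 1 (CW):
__X
XXX

Answer: __X
XXX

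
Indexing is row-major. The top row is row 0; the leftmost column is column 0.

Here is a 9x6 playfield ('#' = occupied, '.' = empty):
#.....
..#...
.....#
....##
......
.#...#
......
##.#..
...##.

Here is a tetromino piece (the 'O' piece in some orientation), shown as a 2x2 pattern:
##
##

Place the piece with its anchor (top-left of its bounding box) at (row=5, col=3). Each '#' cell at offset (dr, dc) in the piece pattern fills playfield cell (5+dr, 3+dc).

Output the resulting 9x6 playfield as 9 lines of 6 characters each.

Fill (5+0,3+0) = (5,3)
Fill (5+0,3+1) = (5,4)
Fill (5+1,3+0) = (6,3)
Fill (5+1,3+1) = (6,4)

Answer: #.....
..#...
.....#
....##
......
.#.###
...##.
##.#..
...##.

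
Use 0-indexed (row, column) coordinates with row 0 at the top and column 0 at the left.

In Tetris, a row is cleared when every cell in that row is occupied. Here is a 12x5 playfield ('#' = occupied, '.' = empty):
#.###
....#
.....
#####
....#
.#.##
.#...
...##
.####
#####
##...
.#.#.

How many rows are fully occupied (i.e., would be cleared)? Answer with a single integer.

Answer: 2

Derivation:
Check each row:
  row 0: 1 empty cell -> not full
  row 1: 4 empty cells -> not full
  row 2: 5 empty cells -> not full
  row 3: 0 empty cells -> FULL (clear)
  row 4: 4 empty cells -> not full
  row 5: 2 empty cells -> not full
  row 6: 4 empty cells -> not full
  row 7: 3 empty cells -> not full
  row 8: 1 empty cell -> not full
  row 9: 0 empty cells -> FULL (clear)
  row 10: 3 empty cells -> not full
  row 11: 3 empty cells -> not full
Total rows cleared: 2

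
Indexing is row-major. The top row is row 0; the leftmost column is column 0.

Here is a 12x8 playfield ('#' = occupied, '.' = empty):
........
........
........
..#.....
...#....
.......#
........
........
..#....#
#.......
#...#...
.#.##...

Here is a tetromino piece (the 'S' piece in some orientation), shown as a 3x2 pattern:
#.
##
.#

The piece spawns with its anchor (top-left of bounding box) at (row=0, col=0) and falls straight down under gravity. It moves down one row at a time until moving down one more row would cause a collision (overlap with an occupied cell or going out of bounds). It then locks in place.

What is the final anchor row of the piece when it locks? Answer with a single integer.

Spawn at (row=0, col=0). Try each row:
  row 0: fits
  row 1: fits
  row 2: fits
  row 3: fits
  row 4: fits
  row 5: fits
  row 6: fits
  row 7: fits
  row 8: blocked -> lock at row 7

Answer: 7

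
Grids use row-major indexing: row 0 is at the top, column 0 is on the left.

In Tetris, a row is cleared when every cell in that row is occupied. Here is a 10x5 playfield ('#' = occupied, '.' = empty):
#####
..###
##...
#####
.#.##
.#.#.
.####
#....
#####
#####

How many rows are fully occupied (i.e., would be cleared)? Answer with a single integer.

Check each row:
  row 0: 0 empty cells -> FULL (clear)
  row 1: 2 empty cells -> not full
  row 2: 3 empty cells -> not full
  row 3: 0 empty cells -> FULL (clear)
  row 4: 2 empty cells -> not full
  row 5: 3 empty cells -> not full
  row 6: 1 empty cell -> not full
  row 7: 4 empty cells -> not full
  row 8: 0 empty cells -> FULL (clear)
  row 9: 0 empty cells -> FULL (clear)
Total rows cleared: 4

Answer: 4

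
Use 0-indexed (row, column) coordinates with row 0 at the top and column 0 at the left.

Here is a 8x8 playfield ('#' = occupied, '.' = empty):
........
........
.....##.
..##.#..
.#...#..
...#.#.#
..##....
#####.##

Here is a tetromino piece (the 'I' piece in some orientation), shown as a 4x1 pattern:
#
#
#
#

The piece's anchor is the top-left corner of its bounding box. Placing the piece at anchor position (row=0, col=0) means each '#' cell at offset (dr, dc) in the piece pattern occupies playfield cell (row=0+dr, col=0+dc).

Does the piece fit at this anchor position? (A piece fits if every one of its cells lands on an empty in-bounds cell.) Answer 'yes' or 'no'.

Check each piece cell at anchor (0, 0):
  offset (0,0) -> (0,0): empty -> OK
  offset (1,0) -> (1,0): empty -> OK
  offset (2,0) -> (2,0): empty -> OK
  offset (3,0) -> (3,0): empty -> OK
All cells valid: yes

Answer: yes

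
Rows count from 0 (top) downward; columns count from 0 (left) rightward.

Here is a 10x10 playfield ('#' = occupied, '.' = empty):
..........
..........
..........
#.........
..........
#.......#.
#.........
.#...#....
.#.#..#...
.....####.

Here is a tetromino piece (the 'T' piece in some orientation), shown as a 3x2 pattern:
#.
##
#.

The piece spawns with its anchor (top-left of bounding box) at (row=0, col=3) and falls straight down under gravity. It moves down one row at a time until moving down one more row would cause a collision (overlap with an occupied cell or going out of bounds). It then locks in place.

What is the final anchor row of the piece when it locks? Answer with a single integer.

Answer: 5

Derivation:
Spawn at (row=0, col=3). Try each row:
  row 0: fits
  row 1: fits
  row 2: fits
  row 3: fits
  row 4: fits
  row 5: fits
  row 6: blocked -> lock at row 5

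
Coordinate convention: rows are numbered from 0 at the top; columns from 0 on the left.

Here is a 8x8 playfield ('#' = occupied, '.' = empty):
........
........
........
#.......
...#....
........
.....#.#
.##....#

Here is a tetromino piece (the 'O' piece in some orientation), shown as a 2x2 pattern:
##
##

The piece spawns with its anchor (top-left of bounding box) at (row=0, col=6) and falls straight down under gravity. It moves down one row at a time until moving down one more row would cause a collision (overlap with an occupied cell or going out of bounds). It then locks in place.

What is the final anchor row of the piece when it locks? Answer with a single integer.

Spawn at (row=0, col=6). Try each row:
  row 0: fits
  row 1: fits
  row 2: fits
  row 3: fits
  row 4: fits
  row 5: blocked -> lock at row 4

Answer: 4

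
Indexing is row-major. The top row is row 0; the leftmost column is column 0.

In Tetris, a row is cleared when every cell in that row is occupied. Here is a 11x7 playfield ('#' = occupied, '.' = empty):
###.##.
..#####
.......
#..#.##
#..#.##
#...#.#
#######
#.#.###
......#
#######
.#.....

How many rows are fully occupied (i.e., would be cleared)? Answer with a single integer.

Answer: 2

Derivation:
Check each row:
  row 0: 2 empty cells -> not full
  row 1: 2 empty cells -> not full
  row 2: 7 empty cells -> not full
  row 3: 3 empty cells -> not full
  row 4: 3 empty cells -> not full
  row 5: 4 empty cells -> not full
  row 6: 0 empty cells -> FULL (clear)
  row 7: 2 empty cells -> not full
  row 8: 6 empty cells -> not full
  row 9: 0 empty cells -> FULL (clear)
  row 10: 6 empty cells -> not full
Total rows cleared: 2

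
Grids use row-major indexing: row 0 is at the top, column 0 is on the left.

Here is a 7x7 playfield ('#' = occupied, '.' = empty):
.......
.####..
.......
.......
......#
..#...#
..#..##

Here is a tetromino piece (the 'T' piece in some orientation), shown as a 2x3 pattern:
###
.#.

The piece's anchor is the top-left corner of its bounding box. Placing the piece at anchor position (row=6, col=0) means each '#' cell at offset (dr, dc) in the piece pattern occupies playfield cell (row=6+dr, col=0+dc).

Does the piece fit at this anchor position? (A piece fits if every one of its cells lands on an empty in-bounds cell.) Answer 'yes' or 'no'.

Answer: no

Derivation:
Check each piece cell at anchor (6, 0):
  offset (0,0) -> (6,0): empty -> OK
  offset (0,1) -> (6,1): empty -> OK
  offset (0,2) -> (6,2): occupied ('#') -> FAIL
  offset (1,1) -> (7,1): out of bounds -> FAIL
All cells valid: no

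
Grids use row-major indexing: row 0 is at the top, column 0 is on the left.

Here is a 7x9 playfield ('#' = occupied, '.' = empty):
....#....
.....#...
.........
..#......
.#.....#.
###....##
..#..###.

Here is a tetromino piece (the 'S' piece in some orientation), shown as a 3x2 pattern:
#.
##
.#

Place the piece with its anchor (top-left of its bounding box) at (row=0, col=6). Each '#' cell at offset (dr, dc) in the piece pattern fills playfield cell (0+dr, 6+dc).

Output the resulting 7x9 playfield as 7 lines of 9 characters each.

Answer: ....#.#..
.....###.
.......#.
..#......
.#.....#.
###....##
..#..###.

Derivation:
Fill (0+0,6+0) = (0,6)
Fill (0+1,6+0) = (1,6)
Fill (0+1,6+1) = (1,7)
Fill (0+2,6+1) = (2,7)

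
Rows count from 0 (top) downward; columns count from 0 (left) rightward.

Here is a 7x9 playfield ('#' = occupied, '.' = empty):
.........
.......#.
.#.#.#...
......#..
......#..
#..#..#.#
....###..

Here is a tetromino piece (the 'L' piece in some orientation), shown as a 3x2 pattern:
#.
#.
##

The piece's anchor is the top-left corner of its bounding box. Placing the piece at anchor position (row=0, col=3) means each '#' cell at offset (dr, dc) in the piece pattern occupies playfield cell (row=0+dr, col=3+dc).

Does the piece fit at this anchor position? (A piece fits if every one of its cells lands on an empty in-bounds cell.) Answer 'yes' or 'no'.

Answer: no

Derivation:
Check each piece cell at anchor (0, 3):
  offset (0,0) -> (0,3): empty -> OK
  offset (1,0) -> (1,3): empty -> OK
  offset (2,0) -> (2,3): occupied ('#') -> FAIL
  offset (2,1) -> (2,4): empty -> OK
All cells valid: no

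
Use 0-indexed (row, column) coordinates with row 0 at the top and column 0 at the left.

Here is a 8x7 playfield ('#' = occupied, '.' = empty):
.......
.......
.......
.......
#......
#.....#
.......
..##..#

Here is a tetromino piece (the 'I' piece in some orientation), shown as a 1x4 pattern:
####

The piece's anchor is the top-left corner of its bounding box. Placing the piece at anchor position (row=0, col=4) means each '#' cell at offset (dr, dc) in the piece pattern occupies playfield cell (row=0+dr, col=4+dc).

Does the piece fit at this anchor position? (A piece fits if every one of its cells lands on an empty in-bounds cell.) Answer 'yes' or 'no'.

Check each piece cell at anchor (0, 4):
  offset (0,0) -> (0,4): empty -> OK
  offset (0,1) -> (0,5): empty -> OK
  offset (0,2) -> (0,6): empty -> OK
  offset (0,3) -> (0,7): out of bounds -> FAIL
All cells valid: no

Answer: no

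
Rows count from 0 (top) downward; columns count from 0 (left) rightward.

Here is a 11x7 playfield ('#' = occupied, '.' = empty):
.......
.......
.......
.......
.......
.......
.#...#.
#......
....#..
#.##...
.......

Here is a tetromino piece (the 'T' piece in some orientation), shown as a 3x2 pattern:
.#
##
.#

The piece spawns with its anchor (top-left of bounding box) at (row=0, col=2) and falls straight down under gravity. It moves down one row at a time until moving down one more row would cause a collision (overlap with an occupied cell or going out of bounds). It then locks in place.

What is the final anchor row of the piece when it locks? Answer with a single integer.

Spawn at (row=0, col=2). Try each row:
  row 0: fits
  row 1: fits
  row 2: fits
  row 3: fits
  row 4: fits
  row 5: fits
  row 6: fits
  row 7: blocked -> lock at row 6

Answer: 6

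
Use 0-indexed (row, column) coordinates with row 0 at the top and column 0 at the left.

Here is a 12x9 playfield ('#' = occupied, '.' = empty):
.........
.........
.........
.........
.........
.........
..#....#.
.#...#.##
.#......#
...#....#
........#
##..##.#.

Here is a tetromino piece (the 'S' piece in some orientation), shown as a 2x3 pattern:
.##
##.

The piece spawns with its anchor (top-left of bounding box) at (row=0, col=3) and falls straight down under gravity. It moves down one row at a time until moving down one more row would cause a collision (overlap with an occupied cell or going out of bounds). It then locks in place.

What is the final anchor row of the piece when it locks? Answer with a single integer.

Answer: 6

Derivation:
Spawn at (row=0, col=3). Try each row:
  row 0: fits
  row 1: fits
  row 2: fits
  row 3: fits
  row 4: fits
  row 5: fits
  row 6: fits
  row 7: blocked -> lock at row 6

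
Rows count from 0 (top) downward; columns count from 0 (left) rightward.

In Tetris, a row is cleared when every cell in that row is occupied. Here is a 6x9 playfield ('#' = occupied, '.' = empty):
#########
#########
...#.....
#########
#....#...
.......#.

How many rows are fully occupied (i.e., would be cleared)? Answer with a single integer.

Check each row:
  row 0: 0 empty cells -> FULL (clear)
  row 1: 0 empty cells -> FULL (clear)
  row 2: 8 empty cells -> not full
  row 3: 0 empty cells -> FULL (clear)
  row 4: 7 empty cells -> not full
  row 5: 8 empty cells -> not full
Total rows cleared: 3

Answer: 3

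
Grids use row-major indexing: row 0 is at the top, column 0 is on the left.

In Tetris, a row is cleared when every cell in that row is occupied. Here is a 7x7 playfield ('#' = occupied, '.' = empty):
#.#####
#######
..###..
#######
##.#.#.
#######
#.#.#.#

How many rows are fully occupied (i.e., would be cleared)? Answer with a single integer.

Check each row:
  row 0: 1 empty cell -> not full
  row 1: 0 empty cells -> FULL (clear)
  row 2: 4 empty cells -> not full
  row 3: 0 empty cells -> FULL (clear)
  row 4: 3 empty cells -> not full
  row 5: 0 empty cells -> FULL (clear)
  row 6: 3 empty cells -> not full
Total rows cleared: 3

Answer: 3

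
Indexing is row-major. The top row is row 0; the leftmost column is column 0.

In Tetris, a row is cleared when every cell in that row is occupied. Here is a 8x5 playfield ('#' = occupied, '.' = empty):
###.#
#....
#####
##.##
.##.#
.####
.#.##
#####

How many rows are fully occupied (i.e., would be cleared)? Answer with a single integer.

Check each row:
  row 0: 1 empty cell -> not full
  row 1: 4 empty cells -> not full
  row 2: 0 empty cells -> FULL (clear)
  row 3: 1 empty cell -> not full
  row 4: 2 empty cells -> not full
  row 5: 1 empty cell -> not full
  row 6: 2 empty cells -> not full
  row 7: 0 empty cells -> FULL (clear)
Total rows cleared: 2

Answer: 2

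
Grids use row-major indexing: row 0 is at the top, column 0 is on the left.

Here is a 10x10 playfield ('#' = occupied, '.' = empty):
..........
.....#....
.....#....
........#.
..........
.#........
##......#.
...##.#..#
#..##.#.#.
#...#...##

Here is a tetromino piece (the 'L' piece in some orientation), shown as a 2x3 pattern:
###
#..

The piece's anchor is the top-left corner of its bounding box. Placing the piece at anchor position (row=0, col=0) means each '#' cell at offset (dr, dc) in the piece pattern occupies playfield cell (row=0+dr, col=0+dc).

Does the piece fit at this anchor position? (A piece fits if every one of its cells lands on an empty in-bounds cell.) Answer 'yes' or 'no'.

Answer: yes

Derivation:
Check each piece cell at anchor (0, 0):
  offset (0,0) -> (0,0): empty -> OK
  offset (0,1) -> (0,1): empty -> OK
  offset (0,2) -> (0,2): empty -> OK
  offset (1,0) -> (1,0): empty -> OK
All cells valid: yes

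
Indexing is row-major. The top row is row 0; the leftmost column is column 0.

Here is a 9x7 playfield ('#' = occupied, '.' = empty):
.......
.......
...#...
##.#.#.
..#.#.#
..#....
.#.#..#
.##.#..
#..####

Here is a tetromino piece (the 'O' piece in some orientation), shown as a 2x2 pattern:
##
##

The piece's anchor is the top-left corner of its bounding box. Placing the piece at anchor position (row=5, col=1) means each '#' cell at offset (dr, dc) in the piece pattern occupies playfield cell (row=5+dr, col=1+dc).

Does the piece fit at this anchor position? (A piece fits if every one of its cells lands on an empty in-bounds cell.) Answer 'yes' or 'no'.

Answer: no

Derivation:
Check each piece cell at anchor (5, 1):
  offset (0,0) -> (5,1): empty -> OK
  offset (0,1) -> (5,2): occupied ('#') -> FAIL
  offset (1,0) -> (6,1): occupied ('#') -> FAIL
  offset (1,1) -> (6,2): empty -> OK
All cells valid: no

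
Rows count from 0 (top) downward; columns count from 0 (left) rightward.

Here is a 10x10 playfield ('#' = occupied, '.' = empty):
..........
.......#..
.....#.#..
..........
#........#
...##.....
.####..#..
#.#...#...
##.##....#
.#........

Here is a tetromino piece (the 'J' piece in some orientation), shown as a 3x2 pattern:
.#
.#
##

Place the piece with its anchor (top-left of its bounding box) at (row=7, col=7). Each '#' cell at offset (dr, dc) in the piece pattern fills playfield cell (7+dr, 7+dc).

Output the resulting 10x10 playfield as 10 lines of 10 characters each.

Answer: ..........
.......#..
.....#.#..
..........
#........#
...##.....
.####..#..
#.#...#.#.
##.##...##
.#.....##.

Derivation:
Fill (7+0,7+1) = (7,8)
Fill (7+1,7+1) = (8,8)
Fill (7+2,7+0) = (9,7)
Fill (7+2,7+1) = (9,8)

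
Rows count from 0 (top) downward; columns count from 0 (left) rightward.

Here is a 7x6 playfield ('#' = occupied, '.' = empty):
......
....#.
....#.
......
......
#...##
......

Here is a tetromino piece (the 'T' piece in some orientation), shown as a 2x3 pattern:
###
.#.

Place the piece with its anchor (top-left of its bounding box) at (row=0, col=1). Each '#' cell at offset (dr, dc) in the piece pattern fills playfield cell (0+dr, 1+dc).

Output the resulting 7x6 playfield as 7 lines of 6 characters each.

Answer: .###..
..#.#.
....#.
......
......
#...##
......

Derivation:
Fill (0+0,1+0) = (0,1)
Fill (0+0,1+1) = (0,2)
Fill (0+0,1+2) = (0,3)
Fill (0+1,1+1) = (1,2)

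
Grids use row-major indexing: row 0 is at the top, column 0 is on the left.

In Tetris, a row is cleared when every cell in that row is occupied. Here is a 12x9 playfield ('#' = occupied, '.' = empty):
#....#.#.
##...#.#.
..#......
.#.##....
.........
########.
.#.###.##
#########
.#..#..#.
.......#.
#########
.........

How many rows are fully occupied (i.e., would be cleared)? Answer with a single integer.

Check each row:
  row 0: 6 empty cells -> not full
  row 1: 5 empty cells -> not full
  row 2: 8 empty cells -> not full
  row 3: 6 empty cells -> not full
  row 4: 9 empty cells -> not full
  row 5: 1 empty cell -> not full
  row 6: 3 empty cells -> not full
  row 7: 0 empty cells -> FULL (clear)
  row 8: 6 empty cells -> not full
  row 9: 8 empty cells -> not full
  row 10: 0 empty cells -> FULL (clear)
  row 11: 9 empty cells -> not full
Total rows cleared: 2

Answer: 2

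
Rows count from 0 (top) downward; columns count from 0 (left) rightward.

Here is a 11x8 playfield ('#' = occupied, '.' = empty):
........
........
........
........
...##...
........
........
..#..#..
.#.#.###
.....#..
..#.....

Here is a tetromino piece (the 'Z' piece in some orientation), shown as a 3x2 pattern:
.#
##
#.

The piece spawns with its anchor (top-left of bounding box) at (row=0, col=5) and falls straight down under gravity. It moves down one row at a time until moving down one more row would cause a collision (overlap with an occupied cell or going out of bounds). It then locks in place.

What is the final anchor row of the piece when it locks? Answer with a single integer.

Answer: 4

Derivation:
Spawn at (row=0, col=5). Try each row:
  row 0: fits
  row 1: fits
  row 2: fits
  row 3: fits
  row 4: fits
  row 5: blocked -> lock at row 4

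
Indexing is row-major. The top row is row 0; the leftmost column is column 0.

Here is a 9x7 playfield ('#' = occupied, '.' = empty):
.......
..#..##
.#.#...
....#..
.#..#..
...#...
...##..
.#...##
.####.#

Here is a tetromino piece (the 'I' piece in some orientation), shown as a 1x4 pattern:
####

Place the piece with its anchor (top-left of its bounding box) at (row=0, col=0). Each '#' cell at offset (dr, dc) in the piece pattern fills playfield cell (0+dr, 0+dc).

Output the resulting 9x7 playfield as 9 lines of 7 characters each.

Fill (0+0,0+0) = (0,0)
Fill (0+0,0+1) = (0,1)
Fill (0+0,0+2) = (0,2)
Fill (0+0,0+3) = (0,3)

Answer: ####...
..#..##
.#.#...
....#..
.#..#..
...#...
...##..
.#...##
.####.#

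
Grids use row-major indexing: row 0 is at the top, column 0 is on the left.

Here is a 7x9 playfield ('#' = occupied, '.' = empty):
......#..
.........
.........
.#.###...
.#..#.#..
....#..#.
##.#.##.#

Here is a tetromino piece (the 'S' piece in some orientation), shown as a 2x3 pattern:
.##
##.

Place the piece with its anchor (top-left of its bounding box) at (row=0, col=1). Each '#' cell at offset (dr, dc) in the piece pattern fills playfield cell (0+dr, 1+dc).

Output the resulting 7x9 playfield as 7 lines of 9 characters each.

Fill (0+0,1+1) = (0,2)
Fill (0+0,1+2) = (0,3)
Fill (0+1,1+0) = (1,1)
Fill (0+1,1+1) = (1,2)

Answer: ..##..#..
.##......
.........
.#.###...
.#..#.#..
....#..#.
##.#.##.#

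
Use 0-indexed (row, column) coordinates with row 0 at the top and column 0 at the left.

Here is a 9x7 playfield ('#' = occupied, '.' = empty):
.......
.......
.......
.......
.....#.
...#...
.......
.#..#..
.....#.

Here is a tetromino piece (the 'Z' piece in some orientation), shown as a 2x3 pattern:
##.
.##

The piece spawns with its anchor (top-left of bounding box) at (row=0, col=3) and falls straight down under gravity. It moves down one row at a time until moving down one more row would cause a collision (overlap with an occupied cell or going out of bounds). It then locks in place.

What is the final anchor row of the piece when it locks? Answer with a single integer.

Spawn at (row=0, col=3). Try each row:
  row 0: fits
  row 1: fits
  row 2: fits
  row 3: blocked -> lock at row 2

Answer: 2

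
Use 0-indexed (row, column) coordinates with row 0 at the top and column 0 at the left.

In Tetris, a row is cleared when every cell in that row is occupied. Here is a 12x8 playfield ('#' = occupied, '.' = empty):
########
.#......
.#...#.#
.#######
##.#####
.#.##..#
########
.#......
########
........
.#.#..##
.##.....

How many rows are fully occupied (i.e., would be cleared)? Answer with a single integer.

Answer: 3

Derivation:
Check each row:
  row 0: 0 empty cells -> FULL (clear)
  row 1: 7 empty cells -> not full
  row 2: 5 empty cells -> not full
  row 3: 1 empty cell -> not full
  row 4: 1 empty cell -> not full
  row 5: 4 empty cells -> not full
  row 6: 0 empty cells -> FULL (clear)
  row 7: 7 empty cells -> not full
  row 8: 0 empty cells -> FULL (clear)
  row 9: 8 empty cells -> not full
  row 10: 4 empty cells -> not full
  row 11: 6 empty cells -> not full
Total rows cleared: 3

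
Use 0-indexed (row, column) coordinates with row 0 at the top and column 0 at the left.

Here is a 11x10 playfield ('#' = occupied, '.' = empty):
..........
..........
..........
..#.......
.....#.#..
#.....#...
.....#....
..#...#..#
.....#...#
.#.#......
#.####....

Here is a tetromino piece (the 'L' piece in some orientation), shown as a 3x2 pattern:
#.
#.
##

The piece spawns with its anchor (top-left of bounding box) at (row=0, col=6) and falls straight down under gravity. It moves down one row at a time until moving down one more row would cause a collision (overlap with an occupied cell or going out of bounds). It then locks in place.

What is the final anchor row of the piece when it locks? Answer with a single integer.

Answer: 1

Derivation:
Spawn at (row=0, col=6). Try each row:
  row 0: fits
  row 1: fits
  row 2: blocked -> lock at row 1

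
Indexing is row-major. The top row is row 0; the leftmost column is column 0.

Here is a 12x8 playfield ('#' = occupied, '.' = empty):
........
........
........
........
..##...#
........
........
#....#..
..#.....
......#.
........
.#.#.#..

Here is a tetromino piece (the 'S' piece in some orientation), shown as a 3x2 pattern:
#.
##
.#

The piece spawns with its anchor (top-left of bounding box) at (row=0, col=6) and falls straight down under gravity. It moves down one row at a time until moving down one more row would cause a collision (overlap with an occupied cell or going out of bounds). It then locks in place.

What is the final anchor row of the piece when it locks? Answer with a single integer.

Spawn at (row=0, col=6). Try each row:
  row 0: fits
  row 1: fits
  row 2: blocked -> lock at row 1

Answer: 1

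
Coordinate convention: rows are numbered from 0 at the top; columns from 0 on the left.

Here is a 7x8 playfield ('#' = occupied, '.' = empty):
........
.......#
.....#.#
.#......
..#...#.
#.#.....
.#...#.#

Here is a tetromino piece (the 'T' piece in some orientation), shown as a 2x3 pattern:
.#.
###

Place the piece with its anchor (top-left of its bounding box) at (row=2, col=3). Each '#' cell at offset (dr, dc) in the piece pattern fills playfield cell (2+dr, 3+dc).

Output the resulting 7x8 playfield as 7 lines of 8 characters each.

Answer: ........
.......#
....##.#
.#.###..
..#...#.
#.#.....
.#...#.#

Derivation:
Fill (2+0,3+1) = (2,4)
Fill (2+1,3+0) = (3,3)
Fill (2+1,3+1) = (3,4)
Fill (2+1,3+2) = (3,5)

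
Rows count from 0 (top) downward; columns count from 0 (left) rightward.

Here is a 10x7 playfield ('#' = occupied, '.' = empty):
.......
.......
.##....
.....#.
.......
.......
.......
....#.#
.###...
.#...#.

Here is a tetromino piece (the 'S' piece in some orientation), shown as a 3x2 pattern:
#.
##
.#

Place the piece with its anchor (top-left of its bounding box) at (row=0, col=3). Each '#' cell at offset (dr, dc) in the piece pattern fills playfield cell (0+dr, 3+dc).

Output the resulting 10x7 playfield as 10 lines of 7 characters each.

Fill (0+0,3+0) = (0,3)
Fill (0+1,3+0) = (1,3)
Fill (0+1,3+1) = (1,4)
Fill (0+2,3+1) = (2,4)

Answer: ...#...
...##..
.##.#..
.....#.
.......
.......
.......
....#.#
.###...
.#...#.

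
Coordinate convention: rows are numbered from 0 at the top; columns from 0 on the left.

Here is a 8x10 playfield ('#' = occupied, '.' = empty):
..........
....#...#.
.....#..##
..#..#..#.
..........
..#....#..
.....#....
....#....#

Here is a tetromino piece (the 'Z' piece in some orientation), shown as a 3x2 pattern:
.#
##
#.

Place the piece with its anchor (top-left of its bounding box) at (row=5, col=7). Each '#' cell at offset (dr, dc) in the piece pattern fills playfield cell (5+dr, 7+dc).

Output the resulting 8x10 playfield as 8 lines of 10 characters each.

Fill (5+0,7+1) = (5,8)
Fill (5+1,7+0) = (6,7)
Fill (5+1,7+1) = (6,8)
Fill (5+2,7+0) = (7,7)

Answer: ..........
....#...#.
.....#..##
..#..#..#.
..........
..#....##.
.....#.##.
....#..#.#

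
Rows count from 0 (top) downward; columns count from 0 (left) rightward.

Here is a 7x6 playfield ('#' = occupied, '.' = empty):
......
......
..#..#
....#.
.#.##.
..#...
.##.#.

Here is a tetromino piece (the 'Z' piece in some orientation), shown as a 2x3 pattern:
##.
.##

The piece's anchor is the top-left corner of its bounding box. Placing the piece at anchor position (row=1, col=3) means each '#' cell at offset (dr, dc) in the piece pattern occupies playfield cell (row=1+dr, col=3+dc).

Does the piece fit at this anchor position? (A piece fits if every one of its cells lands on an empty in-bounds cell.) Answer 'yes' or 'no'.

Check each piece cell at anchor (1, 3):
  offset (0,0) -> (1,3): empty -> OK
  offset (0,1) -> (1,4): empty -> OK
  offset (1,1) -> (2,4): empty -> OK
  offset (1,2) -> (2,5): occupied ('#') -> FAIL
All cells valid: no

Answer: no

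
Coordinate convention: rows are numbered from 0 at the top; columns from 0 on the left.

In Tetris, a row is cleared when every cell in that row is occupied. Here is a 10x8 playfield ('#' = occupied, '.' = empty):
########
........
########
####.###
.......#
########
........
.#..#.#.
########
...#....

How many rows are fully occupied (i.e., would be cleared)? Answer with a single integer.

Check each row:
  row 0: 0 empty cells -> FULL (clear)
  row 1: 8 empty cells -> not full
  row 2: 0 empty cells -> FULL (clear)
  row 3: 1 empty cell -> not full
  row 4: 7 empty cells -> not full
  row 5: 0 empty cells -> FULL (clear)
  row 6: 8 empty cells -> not full
  row 7: 5 empty cells -> not full
  row 8: 0 empty cells -> FULL (clear)
  row 9: 7 empty cells -> not full
Total rows cleared: 4

Answer: 4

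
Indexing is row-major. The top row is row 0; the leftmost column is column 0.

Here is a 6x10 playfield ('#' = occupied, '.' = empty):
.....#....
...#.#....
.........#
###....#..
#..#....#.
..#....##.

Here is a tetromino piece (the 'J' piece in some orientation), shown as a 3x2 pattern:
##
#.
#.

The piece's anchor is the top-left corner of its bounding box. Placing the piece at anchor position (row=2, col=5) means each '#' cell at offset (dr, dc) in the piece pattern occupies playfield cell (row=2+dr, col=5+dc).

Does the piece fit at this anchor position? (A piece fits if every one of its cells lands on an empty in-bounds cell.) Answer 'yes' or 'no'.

Answer: yes

Derivation:
Check each piece cell at anchor (2, 5):
  offset (0,0) -> (2,5): empty -> OK
  offset (0,1) -> (2,6): empty -> OK
  offset (1,0) -> (3,5): empty -> OK
  offset (2,0) -> (4,5): empty -> OK
All cells valid: yes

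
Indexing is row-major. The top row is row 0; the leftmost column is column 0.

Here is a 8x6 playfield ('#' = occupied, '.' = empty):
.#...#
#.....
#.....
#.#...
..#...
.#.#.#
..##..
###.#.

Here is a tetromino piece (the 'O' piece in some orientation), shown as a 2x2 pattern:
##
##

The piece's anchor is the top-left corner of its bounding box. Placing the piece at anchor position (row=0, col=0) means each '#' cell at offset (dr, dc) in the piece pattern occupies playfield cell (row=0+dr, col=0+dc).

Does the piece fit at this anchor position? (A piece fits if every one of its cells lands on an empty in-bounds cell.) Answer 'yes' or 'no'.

Answer: no

Derivation:
Check each piece cell at anchor (0, 0):
  offset (0,0) -> (0,0): empty -> OK
  offset (0,1) -> (0,1): occupied ('#') -> FAIL
  offset (1,0) -> (1,0): occupied ('#') -> FAIL
  offset (1,1) -> (1,1): empty -> OK
All cells valid: no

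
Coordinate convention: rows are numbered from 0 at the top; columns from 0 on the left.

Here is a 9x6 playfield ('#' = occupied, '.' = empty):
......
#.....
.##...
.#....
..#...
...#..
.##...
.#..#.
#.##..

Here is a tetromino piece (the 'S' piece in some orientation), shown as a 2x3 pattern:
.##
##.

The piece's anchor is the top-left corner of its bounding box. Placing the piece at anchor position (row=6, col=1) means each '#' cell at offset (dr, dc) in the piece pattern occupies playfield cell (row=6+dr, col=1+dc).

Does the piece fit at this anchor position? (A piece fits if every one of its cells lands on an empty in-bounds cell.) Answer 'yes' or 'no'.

Check each piece cell at anchor (6, 1):
  offset (0,1) -> (6,2): occupied ('#') -> FAIL
  offset (0,2) -> (6,3): empty -> OK
  offset (1,0) -> (7,1): occupied ('#') -> FAIL
  offset (1,1) -> (7,2): empty -> OK
All cells valid: no

Answer: no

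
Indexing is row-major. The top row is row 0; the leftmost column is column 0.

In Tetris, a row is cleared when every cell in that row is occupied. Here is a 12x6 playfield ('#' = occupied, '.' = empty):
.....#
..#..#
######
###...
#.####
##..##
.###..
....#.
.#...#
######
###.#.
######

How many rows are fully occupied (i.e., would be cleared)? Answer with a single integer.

Answer: 3

Derivation:
Check each row:
  row 0: 5 empty cells -> not full
  row 1: 4 empty cells -> not full
  row 2: 0 empty cells -> FULL (clear)
  row 3: 3 empty cells -> not full
  row 4: 1 empty cell -> not full
  row 5: 2 empty cells -> not full
  row 6: 3 empty cells -> not full
  row 7: 5 empty cells -> not full
  row 8: 4 empty cells -> not full
  row 9: 0 empty cells -> FULL (clear)
  row 10: 2 empty cells -> not full
  row 11: 0 empty cells -> FULL (clear)
Total rows cleared: 3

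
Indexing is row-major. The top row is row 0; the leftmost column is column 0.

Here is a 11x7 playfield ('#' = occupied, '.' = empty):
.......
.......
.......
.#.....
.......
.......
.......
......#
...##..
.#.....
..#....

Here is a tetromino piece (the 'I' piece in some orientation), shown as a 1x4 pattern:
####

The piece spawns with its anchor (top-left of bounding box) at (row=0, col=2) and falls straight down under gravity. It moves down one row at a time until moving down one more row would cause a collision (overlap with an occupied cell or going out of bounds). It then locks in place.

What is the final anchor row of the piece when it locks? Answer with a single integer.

Spawn at (row=0, col=2). Try each row:
  row 0: fits
  row 1: fits
  row 2: fits
  row 3: fits
  row 4: fits
  row 5: fits
  row 6: fits
  row 7: fits
  row 8: blocked -> lock at row 7

Answer: 7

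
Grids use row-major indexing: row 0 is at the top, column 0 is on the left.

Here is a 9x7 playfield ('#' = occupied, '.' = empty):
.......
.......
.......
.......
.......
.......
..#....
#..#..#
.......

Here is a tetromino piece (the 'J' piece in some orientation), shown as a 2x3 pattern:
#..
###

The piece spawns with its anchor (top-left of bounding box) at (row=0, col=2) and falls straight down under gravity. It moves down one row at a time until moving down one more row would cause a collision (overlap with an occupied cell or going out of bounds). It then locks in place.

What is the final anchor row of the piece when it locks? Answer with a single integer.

Spawn at (row=0, col=2). Try each row:
  row 0: fits
  row 1: fits
  row 2: fits
  row 3: fits
  row 4: fits
  row 5: blocked -> lock at row 4

Answer: 4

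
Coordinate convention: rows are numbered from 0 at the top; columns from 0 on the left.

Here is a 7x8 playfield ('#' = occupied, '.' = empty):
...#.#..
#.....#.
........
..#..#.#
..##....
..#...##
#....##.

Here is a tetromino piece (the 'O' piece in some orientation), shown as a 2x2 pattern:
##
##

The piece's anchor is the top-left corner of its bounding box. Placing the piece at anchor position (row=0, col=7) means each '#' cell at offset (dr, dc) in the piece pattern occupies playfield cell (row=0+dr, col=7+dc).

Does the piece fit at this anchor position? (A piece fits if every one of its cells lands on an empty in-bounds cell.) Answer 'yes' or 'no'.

Check each piece cell at anchor (0, 7):
  offset (0,0) -> (0,7): empty -> OK
  offset (0,1) -> (0,8): out of bounds -> FAIL
  offset (1,0) -> (1,7): empty -> OK
  offset (1,1) -> (1,8): out of bounds -> FAIL
All cells valid: no

Answer: no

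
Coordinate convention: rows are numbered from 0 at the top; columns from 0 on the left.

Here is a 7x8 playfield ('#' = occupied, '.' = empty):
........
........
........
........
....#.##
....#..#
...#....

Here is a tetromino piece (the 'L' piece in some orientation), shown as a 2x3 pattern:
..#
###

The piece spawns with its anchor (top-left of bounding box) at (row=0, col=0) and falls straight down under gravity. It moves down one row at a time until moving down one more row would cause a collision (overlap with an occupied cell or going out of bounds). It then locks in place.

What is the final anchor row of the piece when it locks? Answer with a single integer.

Answer: 5

Derivation:
Spawn at (row=0, col=0). Try each row:
  row 0: fits
  row 1: fits
  row 2: fits
  row 3: fits
  row 4: fits
  row 5: fits
  row 6: blocked -> lock at row 5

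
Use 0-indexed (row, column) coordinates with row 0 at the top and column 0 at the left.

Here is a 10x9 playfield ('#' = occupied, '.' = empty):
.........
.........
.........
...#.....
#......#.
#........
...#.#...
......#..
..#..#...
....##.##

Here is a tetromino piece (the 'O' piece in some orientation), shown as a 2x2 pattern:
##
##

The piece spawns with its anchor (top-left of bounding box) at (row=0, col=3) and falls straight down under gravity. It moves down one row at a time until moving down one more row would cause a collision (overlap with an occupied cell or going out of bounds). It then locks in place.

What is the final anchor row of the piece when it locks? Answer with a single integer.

Answer: 1

Derivation:
Spawn at (row=0, col=3). Try each row:
  row 0: fits
  row 1: fits
  row 2: blocked -> lock at row 1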